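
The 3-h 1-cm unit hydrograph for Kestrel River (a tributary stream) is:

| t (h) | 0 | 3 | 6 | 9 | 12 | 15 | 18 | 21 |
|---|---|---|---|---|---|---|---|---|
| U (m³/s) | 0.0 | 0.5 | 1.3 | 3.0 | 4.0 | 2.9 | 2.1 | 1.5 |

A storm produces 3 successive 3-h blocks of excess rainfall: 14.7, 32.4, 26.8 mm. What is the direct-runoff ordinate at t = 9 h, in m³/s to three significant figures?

By discrete convolution, Q_j = Σ (P_i / 10 mm) · U_{j−i}.
At t = 9 h (j=3): Q = (14.7/10)·3.0 + (32.4/10)·1.3 + (26.8/10)·0.5 = 9.96 m³/s.

Q ≈ 9.96 m³/s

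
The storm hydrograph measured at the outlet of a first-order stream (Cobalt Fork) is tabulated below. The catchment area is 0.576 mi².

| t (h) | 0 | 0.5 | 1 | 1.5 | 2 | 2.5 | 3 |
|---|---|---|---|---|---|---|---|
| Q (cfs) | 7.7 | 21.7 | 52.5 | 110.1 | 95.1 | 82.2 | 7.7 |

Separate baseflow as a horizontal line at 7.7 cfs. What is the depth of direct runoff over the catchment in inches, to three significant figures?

d ≈ 0.435 in

Direct runoff: 0.0, 14.0, 44.8, 102.4, 87.4, 74.5, 0.0 cfs; ΣQ_DR = 323.1 cfs.
V = ΣQ_DR · Δt = 323.1 × 1800 s = 5.816 × 10^5 ft³.
Over A = 0.576 mi², depth = V / A = 0.435 in.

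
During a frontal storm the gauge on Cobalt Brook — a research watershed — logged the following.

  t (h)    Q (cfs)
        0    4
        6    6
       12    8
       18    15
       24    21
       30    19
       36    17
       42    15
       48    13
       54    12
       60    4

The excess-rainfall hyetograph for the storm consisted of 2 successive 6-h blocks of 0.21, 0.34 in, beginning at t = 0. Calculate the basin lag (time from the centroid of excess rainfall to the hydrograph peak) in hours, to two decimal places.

t_L ≈ 17.29 h

Centroid of excess rainfall: t_c = Σ P_i·t̄_i / ΣP_i = 6.7091 h (block centres at 3, 9 h).
Hydrograph peak occurs at t = 24 h, so basin lag t_L = 24 − 6.7091 = 17.29 h.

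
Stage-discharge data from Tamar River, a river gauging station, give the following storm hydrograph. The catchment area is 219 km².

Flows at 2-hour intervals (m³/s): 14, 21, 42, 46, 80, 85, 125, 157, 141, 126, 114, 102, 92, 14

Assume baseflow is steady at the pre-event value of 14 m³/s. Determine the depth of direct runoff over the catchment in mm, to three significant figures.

d ≈ 31.7 mm

Direct runoff: 0.0, 7.0, 28.0, 32.0, 66.0, 71.0, 111.0, 143.0, 127.0, 112.0, 100.0, 88.0, 78.0, 0.0 m³/s; ΣQ_DR = 963.0 m³/s.
V = ΣQ_DR · Δt = 963.0 × 7200 s = 6.934 × 10^6 m³.
Over A = 219 km², depth = V / A = 31.7 mm.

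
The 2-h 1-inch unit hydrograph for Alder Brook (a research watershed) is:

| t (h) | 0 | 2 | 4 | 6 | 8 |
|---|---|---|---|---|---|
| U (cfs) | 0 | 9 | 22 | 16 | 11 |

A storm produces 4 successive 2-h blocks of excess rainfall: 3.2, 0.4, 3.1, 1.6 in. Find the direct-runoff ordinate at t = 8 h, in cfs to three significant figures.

Q ≈ 124 cfs

By discrete convolution, Q_j = Σ (P_i / 1 in) · U_{j−i}.
At t = 8 h (j=4): Q = (3.2/1)·11 + (0.4/1)·16 + (3.1/1)·22 + (1.6/1)·9 = 124 cfs.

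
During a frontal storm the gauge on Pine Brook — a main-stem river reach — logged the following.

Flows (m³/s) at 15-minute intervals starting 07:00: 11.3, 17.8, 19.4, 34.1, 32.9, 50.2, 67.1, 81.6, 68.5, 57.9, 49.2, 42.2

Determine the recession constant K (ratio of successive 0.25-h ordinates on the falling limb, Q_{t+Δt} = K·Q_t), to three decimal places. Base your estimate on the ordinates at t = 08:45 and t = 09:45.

Using the recession-limb readings at t = 08:45 and t = 09:45: Q falls from 81.6 to 42.2 m³/s over 4 intervals.
K = (Q₂/Q₁)^(1/4) = (42.2/81.6)^(1/4) = 0.848.

K ≈ 0.848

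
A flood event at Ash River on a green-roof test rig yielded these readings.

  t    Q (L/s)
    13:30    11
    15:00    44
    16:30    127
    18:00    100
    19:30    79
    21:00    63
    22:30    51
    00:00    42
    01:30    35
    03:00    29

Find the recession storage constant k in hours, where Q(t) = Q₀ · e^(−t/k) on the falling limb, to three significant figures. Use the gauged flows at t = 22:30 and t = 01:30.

k ≈ 7.97 h

On the falling limb, Q drops from 51 to 35 L/s between t = 22:30 and t = 01:30 (Δt = 3 h).
k = −Δt / ln(Q₂/Q₁) = −3 / ln(35/51) = 7.97 h.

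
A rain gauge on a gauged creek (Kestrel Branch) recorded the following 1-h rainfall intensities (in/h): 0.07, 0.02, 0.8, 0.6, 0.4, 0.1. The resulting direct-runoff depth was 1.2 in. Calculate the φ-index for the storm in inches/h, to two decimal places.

Only the 3 blocks with intensity above φ contribute runoff: 0.8, 0.6, 0.4 in/h.
Σ(I−φ)·Δt = d  ⇒  (0.8+0.6+0.4 − 3φ)·1 = 1.2
φ = (1.800 − 1.2/1) / 3 = 0.20 in/h.

φ ≈ 0.20 in/h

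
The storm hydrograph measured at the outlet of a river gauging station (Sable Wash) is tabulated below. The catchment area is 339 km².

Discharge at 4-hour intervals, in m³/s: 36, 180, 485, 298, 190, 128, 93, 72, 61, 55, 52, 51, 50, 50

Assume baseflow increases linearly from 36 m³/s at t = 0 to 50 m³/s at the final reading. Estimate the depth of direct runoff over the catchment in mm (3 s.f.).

Direct runoff: 0.00, 142.92, 446.85, 258.77, 149.69, 86.62, 50.54, 28.46, 16.38, 9.31, 5.23, 3.15, 1.08, 0.00 m³/s; ΣQ_DR = 1199 m³/s.
V = ΣQ_DR · Δt = 1199 × 14400 s = 1.727 × 10^7 m³.
Over A = 339 km², depth = V / A = 50.9 mm.

d ≈ 50.9 mm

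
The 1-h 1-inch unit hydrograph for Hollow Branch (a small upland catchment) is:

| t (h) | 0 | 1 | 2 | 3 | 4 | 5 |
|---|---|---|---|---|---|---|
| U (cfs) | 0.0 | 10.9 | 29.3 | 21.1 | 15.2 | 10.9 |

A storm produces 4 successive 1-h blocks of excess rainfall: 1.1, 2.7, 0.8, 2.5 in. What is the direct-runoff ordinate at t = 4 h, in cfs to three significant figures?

Q ≈ 124 cfs

By discrete convolution, Q_j = Σ (P_i / 1 in) · U_{j−i}.
At t = 4 h (j=4): Q = (1.1/1)·15.2 + (2.7/1)·21.1 + (0.8/1)·29.3 + (2.5/1)·10.9 = 124 cfs.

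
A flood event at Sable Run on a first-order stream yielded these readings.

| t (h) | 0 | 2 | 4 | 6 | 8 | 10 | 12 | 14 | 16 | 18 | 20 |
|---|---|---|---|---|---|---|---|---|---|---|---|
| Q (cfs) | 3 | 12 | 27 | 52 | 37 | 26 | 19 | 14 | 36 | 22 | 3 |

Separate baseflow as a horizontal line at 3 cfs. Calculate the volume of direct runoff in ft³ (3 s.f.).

Direct-runoff ordinates (Q − Q_b): 0.0, 9.0, 24.0, 49.0, 34.0, 23.0, 16.0, 11.0, 33.0, 19.0, 0.0 cfs.
ΣQ_DR = 218.0 cfs.
With Δt = 2 h = 7200 s, V = ΣQ_DR · Δt = 218.0 × 7200 = 1.57 × 10^6 ft³.

V ≈ 1.57 × 10^6 ft³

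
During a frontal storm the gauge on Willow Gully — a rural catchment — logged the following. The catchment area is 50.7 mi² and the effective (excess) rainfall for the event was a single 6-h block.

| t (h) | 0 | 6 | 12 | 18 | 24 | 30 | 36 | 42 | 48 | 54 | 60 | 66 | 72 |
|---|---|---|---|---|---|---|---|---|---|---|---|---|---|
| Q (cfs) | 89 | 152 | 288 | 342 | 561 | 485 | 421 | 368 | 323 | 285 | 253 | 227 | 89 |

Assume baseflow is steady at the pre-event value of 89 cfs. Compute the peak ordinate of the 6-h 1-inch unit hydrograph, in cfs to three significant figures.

Direct runoff: 0.0, 63.0, 199.0, 253.0, 472.0, 396.0, 332.0, 279.0, 234.0, 196.0, 164.0, 138.0, 0.0 cfs; ΣQ_DR = 2726 cfs, peak = 472.0 cfs.
Runoff depth d = ΣQ_DR·Δt / A = 2726 × 21600 / (50.7 mi²) = 0.4999 in.
The 1-inch UH is the DRH scaled by (1 in)/d, so U_p = 472.0 × 1/0.4999 = 944 cfs.

U_p ≈ 944 cfs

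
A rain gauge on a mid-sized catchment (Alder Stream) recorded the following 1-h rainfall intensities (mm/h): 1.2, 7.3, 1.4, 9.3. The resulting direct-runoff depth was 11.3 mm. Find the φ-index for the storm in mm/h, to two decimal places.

φ ≈ 2.65 mm/h

Only the 2 blocks with intensity above φ contribute runoff: 7.3, 9.3 mm/h.
Σ(I−φ)·Δt = d  ⇒  (7.3+9.3 − 2φ)·1 = 11.3
φ = (16.60 − 11.3/1) / 2 = 2.65 mm/h.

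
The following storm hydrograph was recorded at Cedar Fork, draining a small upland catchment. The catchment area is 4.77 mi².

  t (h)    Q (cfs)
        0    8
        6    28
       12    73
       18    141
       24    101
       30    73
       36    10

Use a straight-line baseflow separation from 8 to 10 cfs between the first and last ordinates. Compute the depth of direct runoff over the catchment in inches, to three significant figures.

d ≈ 0.723 in

Direct runoff: 0.00, 19.67, 64.33, 132.00, 91.67, 63.33, 0.00 cfs; ΣQ_DR = 371.0 cfs.
V = ΣQ_DR · Δt = 371.0 × 21600 s = 8.014 × 10^6 ft³.
Over A = 4.77 mi², depth = V / A = 0.723 in.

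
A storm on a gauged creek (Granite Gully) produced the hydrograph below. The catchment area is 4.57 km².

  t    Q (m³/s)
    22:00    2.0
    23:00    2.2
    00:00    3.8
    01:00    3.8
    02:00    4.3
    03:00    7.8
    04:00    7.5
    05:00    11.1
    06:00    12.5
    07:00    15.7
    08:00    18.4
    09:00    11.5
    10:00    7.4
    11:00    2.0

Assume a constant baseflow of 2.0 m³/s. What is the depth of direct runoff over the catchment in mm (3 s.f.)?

d ≈ 64.6 mm

Direct runoff: 0.0, 0.2, 1.8, 1.8, 2.3, 5.8, 5.5, 9.1, 10.5, 13.7, 16.4, 9.5, 5.4, 0.0 m³/s; ΣQ_DR = 82.00 m³/s.
V = ΣQ_DR · Δt = 82.00 × 3600 s = 2.952 × 10^5 m³.
Over A = 4.57 km², depth = V / A = 64.6 mm.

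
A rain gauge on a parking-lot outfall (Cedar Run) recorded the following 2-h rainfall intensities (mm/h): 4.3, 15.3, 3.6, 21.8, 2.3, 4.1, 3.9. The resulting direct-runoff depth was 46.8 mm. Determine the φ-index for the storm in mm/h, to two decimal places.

φ ≈ 6.85 mm/h

Only the 2 blocks with intensity above φ contribute runoff: 15.3, 21.8 mm/h.
Σ(I−φ)·Δt = d  ⇒  (15.3+21.8 − 2φ)·2 = 46.8
φ = (37.10 − 46.8/2) / 2 = 6.85 mm/h.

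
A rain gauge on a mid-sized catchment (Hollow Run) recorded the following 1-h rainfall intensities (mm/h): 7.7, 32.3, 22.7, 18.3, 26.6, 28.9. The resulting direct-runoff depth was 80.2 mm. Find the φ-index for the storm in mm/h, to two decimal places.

Only the 5 blocks with intensity above φ contribute runoff: 32.3, 22.7, 18.3, 26.6, 28.9 mm/h.
Σ(I−φ)·Δt = d  ⇒  (32.3+22.7+18.3+26.6+28.9 − 5φ)·1 = 80.2
φ = (128.8 − 80.2/1) / 5 = 9.72 mm/h.

φ ≈ 9.72 mm/h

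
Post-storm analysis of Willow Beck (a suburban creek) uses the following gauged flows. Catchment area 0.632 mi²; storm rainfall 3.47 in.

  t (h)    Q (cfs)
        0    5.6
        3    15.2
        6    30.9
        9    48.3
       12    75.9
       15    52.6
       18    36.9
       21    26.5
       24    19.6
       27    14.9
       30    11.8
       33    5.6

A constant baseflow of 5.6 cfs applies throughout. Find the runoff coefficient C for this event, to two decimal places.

C ≈ 0.59

ΣQ_DR = 276.6 cfs; V = ΣQ_DR·Δt = 2.987 × 10^6 ft³.
Runoff depth d = V / A = 2.035 in.
C = d / P = 2.035 / 3.47 = 0.59.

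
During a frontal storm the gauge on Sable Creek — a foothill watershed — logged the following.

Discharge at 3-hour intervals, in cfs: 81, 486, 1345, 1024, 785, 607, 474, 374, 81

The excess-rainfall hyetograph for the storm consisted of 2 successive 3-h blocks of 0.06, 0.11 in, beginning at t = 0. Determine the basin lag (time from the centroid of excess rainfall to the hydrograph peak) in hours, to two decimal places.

t_L ≈ 2.56 h

Centroid of excess rainfall: t_c = Σ P_i·t̄_i / ΣP_i = 3.4412 h (block centres at 1.5, 4.5 h).
Hydrograph peak occurs at t = 6 h, so basin lag t_L = 6 − 3.4412 = 2.56 h.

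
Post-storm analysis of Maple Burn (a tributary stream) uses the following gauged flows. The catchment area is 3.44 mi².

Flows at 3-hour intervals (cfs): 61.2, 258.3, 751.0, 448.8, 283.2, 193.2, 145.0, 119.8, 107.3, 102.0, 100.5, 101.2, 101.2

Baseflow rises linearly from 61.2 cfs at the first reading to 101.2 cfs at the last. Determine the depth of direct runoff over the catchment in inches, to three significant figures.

d ≈ 2.32 in

Direct runoff: 0.00, 193.77, 683.13, 377.60, 208.67, 115.33, 63.80, 35.27, 19.43, 10.80, 5.97, 3.33, 0.00 cfs; ΣQ_DR = 1717 cfs.
V = ΣQ_DR · Δt = 1717 × 10800 s = 1.854 × 10^7 ft³.
Over A = 3.44 mi², depth = V / A = 2.32 in.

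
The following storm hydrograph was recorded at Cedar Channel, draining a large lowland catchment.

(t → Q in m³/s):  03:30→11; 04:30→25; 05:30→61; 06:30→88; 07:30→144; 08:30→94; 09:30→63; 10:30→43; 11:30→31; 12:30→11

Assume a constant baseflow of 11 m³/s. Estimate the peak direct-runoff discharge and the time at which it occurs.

Q_p = 133.0 m³/s at t = 07:30

Subtracting baseflow gives direct-runoff ordinates: 0.0, 14.0, 50.0, 77.0, 133.0, 83.0, 52.0, 32.0, 20.0, 0.0 m³/s.
The maximum is 133.0 m³/s, occurring at the reading for t = 07:30.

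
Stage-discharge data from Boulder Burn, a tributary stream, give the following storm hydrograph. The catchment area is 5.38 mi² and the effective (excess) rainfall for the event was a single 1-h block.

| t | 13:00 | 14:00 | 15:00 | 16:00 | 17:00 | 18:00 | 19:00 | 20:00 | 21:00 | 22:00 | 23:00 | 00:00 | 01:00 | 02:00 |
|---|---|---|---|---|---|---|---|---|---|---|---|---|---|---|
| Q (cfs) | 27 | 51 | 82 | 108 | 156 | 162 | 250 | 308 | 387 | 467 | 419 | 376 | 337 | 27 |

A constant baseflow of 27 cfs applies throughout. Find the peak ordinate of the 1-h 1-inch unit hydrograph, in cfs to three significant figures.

Direct runoff: 0.0, 24.0, 55.0, 81.0, 129.0, 135.0, 223.0, 281.0, 360.0, 440.0, 392.0, 349.0, 310.0, 0.0 cfs; ΣQ_DR = 2779 cfs, peak = 440.0 cfs.
Runoff depth d = ΣQ_DR·Δt / A = 2779 × 3600 / (5.38 mi²) = 0.8004 in.
The 1-inch UH is the DRH scaled by (1 in)/d, so U_p = 440.0 × 1/0.8004 = 550 cfs.

U_p ≈ 550 cfs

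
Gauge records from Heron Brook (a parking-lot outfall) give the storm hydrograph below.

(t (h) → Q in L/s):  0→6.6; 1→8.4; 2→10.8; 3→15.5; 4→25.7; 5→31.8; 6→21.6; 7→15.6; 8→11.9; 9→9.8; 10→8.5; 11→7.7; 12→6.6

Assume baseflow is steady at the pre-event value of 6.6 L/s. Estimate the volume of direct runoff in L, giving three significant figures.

V ≈ 3.41 × 10^5 L

Direct-runoff ordinates (Q − Q_b): 0.0, 1.8, 4.2, 8.9, 19.1, 25.2, 15.0, 9.0, 5.3, 3.2, 1.9, 1.1, 0.0 L/s.
ΣQ_DR = 94.70 L/s.
With Δt = 1 h = 3600 s, V = ΣQ_DR · Δt = 94.70 × 3600 = 3.41 × 10^5 L.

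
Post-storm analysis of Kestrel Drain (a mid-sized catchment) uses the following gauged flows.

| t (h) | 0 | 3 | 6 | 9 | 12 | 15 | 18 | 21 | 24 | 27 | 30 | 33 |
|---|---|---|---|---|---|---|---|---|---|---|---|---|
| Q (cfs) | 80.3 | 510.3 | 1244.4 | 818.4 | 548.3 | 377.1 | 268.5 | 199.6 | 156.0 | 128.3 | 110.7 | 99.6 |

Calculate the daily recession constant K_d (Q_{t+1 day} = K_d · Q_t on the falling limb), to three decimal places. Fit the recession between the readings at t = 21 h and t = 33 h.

K_d ≈ 0.249

Between t = 21 h and t = 33 h the flow falls from 199.6 to 99.6 cfs over 4×3 h = 12 h.
Per-interval ratio K = (99.6/199.6)^(1/4) = 0.8405; K_d = K^(24/3) = 0.249.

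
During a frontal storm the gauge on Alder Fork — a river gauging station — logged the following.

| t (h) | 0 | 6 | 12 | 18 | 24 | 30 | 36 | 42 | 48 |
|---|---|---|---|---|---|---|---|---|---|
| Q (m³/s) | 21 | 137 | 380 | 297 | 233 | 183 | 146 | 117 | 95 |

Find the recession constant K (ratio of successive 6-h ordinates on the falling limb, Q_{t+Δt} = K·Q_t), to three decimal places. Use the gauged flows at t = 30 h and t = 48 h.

K ≈ 0.804

Using the recession-limb readings at t = 30 h and t = 48 h: Q falls from 183 to 95 m³/s over 3 intervals.
K = (Q₂/Q₁)^(1/3) = (95/183)^(1/3) = 0.804.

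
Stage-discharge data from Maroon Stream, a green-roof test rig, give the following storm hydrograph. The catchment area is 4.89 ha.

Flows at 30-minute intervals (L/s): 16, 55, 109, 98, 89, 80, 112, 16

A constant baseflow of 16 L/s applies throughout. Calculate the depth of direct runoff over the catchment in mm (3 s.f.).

Direct runoff: 0.0, 39.0, 93.0, 82.0, 73.0, 64.0, 96.0, 0.0 L/s; ΣQ_DR = 447.0 L/s.
V = ΣQ_DR · Δt = 447.0 × 1800 s = 8.046 × 10^5 L.
Over A = 4.89 ha, depth = V / A = 16.5 mm.

d ≈ 16.5 mm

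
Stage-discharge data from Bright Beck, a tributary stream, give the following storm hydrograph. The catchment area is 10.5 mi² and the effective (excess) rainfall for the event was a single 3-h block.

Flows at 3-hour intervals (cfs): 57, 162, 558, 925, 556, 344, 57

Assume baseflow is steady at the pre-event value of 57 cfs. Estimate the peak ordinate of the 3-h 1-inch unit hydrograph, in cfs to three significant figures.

U_p ≈ 867 cfs

Direct runoff: 0.0, 105.0, 501.0, 868.0, 499.0, 287.0, 0.0 cfs; ΣQ_DR = 2260 cfs, peak = 868.0 cfs.
Runoff depth d = ΣQ_DR·Δt / A = 2260 × 10800 / (10.5 mi²) = 1.001 in.
The 1-inch UH is the DRH scaled by (1 in)/d, so U_p = 868.0 × 1/1.001 = 867 cfs.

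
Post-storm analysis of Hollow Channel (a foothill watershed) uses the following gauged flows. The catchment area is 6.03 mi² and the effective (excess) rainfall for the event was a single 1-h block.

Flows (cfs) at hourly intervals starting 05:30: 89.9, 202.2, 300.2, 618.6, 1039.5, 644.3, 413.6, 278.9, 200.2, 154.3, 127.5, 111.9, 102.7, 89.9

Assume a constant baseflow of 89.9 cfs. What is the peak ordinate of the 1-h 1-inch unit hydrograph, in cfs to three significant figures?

U_p ≈ 1190 cfs

Direct runoff: 0.0, 112.3, 210.3, 528.7, 949.6, 554.4, 323.7, 189.0, 110.3, 64.4, 37.6, 22.0, 12.8, 0.0 cfs; ΣQ_DR = 3115 cfs, peak = 949.6 cfs.
Runoff depth d = ΣQ_DR·Δt / A = 3115 × 3600 / (6.03 mi²) = 0.8005 in.
The 1-inch UH is the DRH scaled by (1 in)/d, so U_p = 949.6 × 1/0.8005 = 1190 cfs.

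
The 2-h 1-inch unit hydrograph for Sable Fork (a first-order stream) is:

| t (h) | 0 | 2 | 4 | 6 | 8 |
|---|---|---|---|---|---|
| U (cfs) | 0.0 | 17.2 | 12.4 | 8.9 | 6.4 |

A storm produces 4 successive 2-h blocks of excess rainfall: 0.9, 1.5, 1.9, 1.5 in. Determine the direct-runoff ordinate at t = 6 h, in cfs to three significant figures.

Q ≈ 59.3 cfs

By discrete convolution, Q_j = Σ (P_i / 1 in) · U_{j−i}.
At t = 6 h (j=3): Q = (0.9/1)·8.9 + (1.5/1)·12.4 + (1.9/1)·17.2 + (1.5/1)·0.0 = 59.3 cfs.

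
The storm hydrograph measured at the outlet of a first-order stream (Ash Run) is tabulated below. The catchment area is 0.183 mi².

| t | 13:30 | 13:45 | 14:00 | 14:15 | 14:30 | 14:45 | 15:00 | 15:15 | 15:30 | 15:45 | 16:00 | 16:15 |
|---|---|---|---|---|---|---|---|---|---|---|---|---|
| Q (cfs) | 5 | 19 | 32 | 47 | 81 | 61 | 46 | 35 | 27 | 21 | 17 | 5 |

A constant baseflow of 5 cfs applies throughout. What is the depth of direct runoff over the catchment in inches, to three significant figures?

d ≈ 0.711 in

Direct runoff: 0.0, 14.0, 27.0, 42.0, 76.0, 56.0, 41.0, 30.0, 22.0, 16.0, 12.0, 0.0 cfs; ΣQ_DR = 336.0 cfs.
V = ΣQ_DR · Δt = 336.0 × 900 s = 3.024 × 10^5 ft³.
Over A = 0.183 mi², depth = V / A = 0.711 in.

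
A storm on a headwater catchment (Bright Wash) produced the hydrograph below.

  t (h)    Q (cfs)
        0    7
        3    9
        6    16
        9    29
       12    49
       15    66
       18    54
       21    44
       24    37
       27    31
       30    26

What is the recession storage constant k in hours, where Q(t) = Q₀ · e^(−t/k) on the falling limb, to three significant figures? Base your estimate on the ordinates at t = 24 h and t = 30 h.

k ≈ 17.0 h

On the falling limb, Q drops from 37 to 26 cfs between t = 24 h and t = 30 h (Δt = 6 h).
k = −Δt / ln(Q₂/Q₁) = −6 / ln(26/37) = 17.0 h.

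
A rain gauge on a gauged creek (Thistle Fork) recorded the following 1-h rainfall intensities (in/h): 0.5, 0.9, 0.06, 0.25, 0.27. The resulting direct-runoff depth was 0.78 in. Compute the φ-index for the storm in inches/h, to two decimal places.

Only the 2 blocks with intensity above φ contribute runoff: 0.5, 0.9 in/h.
Σ(I−φ)·Δt = d  ⇒  (0.5+0.9 − 2φ)·1 = 0.78
φ = (1.400 − 0.78/1) / 2 = 0.31 in/h.

φ ≈ 0.31 in/h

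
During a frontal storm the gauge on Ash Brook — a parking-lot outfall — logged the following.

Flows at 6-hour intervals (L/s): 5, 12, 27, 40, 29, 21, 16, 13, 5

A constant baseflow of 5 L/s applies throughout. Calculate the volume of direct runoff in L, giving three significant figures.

Direct-runoff ordinates (Q − Q_b): 0.0, 7.0, 22.0, 35.0, 24.0, 16.0, 11.0, 8.0, 0.0 L/s.
ΣQ_DR = 123.0 L/s.
With Δt = 6 h = 21600 s, V = ΣQ_DR · Δt = 123.0 × 21600 = 2.66 × 10^6 L.

V ≈ 2.66 × 10^6 L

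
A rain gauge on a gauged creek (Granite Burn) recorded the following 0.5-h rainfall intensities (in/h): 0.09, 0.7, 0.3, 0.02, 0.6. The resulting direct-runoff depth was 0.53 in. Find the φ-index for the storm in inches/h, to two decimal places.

Only the 3 blocks with intensity above φ contribute runoff: 0.7, 0.3, 0.6 in/h.
Σ(I−φ)·Δt = d  ⇒  (0.7+0.3+0.6 − 3φ)·0.5 = 0.53
φ = (1.600 − 0.53/0.5) / 3 = 0.18 in/h.

φ ≈ 0.18 in/h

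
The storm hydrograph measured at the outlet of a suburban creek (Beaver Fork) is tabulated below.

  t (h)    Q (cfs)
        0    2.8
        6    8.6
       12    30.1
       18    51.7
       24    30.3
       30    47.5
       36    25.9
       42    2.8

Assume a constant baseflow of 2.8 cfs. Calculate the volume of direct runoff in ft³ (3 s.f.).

Direct-runoff ordinates (Q − Q_b): 0.0, 5.8, 27.3, 48.9, 27.5, 44.7, 23.1, 0.0 cfs.
ΣQ_DR = 177.3 cfs.
With Δt = 6 h = 21600 s, V = ΣQ_DR · Δt = 177.3 × 21600 = 3.83 × 10^6 ft³.

V ≈ 3.83 × 10^6 ft³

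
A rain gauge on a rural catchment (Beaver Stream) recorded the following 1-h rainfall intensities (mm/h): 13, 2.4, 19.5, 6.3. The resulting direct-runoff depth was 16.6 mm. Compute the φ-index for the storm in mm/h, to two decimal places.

φ ≈ 7.95 mm/h

Only the 2 blocks with intensity above φ contribute runoff: 13, 19.5 mm/h.
Σ(I−φ)·Δt = d  ⇒  (13+19.5 − 2φ)·1 = 16.6
φ = (32.50 − 16.6/1) / 2 = 7.95 mm/h.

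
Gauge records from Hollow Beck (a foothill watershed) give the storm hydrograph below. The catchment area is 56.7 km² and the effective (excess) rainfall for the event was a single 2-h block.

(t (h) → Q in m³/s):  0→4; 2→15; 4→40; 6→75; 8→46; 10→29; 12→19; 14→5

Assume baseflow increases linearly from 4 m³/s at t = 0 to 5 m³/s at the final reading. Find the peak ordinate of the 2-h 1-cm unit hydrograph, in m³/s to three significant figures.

U_p ≈ 28.2 m³/s

Direct runoff: 0.00, 10.86, 35.71, 70.57, 41.43, 24.29, 14.14, 0.00 m³/s; ΣQ_DR = 197.0 m³/s, peak = 70.57 m³/s.
Runoff depth d = ΣQ_DR·Δt / A = 197.0 × 7200 / (56.7 km²) = 25.02 mm.
The 1-cm UH is the DRH scaled by (10 mm)/d, so U_p = 70.57 × 10/25.02 = 28.2 m³/s.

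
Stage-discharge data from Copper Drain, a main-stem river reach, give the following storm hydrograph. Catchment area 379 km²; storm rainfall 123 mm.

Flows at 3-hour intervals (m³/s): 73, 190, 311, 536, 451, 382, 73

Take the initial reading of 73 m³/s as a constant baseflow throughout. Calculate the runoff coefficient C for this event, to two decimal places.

ΣQ_DR = 1505 m³/s; V = ΣQ_DR·Δt = 1.625 × 10^7 m³.
Runoff depth d = V / A = 42.89 mm.
C = d / P = 42.89 / 123 = 0.35.

C ≈ 0.35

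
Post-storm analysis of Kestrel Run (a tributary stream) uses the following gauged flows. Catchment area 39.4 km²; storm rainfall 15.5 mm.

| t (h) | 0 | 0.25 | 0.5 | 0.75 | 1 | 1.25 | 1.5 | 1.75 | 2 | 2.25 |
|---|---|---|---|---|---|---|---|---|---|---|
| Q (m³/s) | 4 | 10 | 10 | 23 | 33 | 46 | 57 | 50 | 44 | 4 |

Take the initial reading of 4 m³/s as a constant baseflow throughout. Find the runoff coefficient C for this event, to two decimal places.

ΣQ_DR = 241.0 m³/s; V = ΣQ_DR·Δt = 2.169 × 10^5 m³.
Runoff depth d = V / A = 5.505 mm.
C = d / P = 5.505 / 15.5 = 0.36.

C ≈ 0.36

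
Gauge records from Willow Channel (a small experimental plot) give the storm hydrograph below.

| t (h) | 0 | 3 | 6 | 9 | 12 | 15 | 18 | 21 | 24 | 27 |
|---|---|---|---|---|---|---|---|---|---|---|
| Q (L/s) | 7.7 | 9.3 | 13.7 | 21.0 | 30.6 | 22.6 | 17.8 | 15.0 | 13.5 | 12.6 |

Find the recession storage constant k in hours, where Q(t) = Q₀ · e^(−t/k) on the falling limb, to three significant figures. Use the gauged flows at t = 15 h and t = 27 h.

k ≈ 20.5 h

On the falling limb, Q drops from 22.6 to 12.6 L/s between t = 15 h and t = 27 h (Δt = 12 h).
k = −Δt / ln(Q₂/Q₁) = −12 / ln(12.6/22.6) = 20.5 h.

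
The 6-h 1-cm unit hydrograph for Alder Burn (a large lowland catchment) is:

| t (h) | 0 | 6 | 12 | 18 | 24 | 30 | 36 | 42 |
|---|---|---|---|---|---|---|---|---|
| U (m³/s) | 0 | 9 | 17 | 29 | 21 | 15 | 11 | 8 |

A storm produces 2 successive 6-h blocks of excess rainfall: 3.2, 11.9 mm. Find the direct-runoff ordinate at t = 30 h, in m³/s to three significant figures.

Q ≈ 29.8 m³/s

By discrete convolution, Q_j = Σ (P_i / 10 mm) · U_{j−i}.
At t = 30 h (j=5): Q = (3.2/10)·15 + (11.9/10)·21 = 29.8 m³/s.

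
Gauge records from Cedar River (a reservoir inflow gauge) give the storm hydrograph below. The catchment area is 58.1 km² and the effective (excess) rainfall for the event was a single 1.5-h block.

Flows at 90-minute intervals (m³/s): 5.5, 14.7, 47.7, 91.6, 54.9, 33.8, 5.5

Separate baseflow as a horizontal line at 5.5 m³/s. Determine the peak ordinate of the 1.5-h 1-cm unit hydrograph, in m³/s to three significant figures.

Direct runoff: 0.0, 9.2, 42.2, 86.1, 49.4, 28.3, 0.0 m³/s; ΣQ_DR = 215.2 m³/s, peak = 86.1 m³/s.
Runoff depth d = ΣQ_DR·Δt / A = 215.2 × 5400 / (58.1 km²) = 20.00 mm.
The 1-cm UH is the DRH scaled by (10 mm)/d, so U_p = 86.1 × 10/20.00 = 43.0 m³/s.

U_p ≈ 43.0 m³/s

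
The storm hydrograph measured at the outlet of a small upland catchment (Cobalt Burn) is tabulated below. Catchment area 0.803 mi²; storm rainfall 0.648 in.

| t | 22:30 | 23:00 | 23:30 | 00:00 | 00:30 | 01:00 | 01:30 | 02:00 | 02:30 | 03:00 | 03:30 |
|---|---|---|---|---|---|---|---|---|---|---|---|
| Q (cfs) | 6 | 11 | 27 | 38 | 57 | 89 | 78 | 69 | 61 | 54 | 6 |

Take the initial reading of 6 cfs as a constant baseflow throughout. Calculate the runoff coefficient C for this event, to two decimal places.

C ≈ 0.64

ΣQ_DR = 430.0 cfs; V = ΣQ_DR·Δt = 7.740 × 10^5 ft³.
Runoff depth d = V / A = 0.4149 in.
C = d / P = 0.4149 / 0.648 = 0.64.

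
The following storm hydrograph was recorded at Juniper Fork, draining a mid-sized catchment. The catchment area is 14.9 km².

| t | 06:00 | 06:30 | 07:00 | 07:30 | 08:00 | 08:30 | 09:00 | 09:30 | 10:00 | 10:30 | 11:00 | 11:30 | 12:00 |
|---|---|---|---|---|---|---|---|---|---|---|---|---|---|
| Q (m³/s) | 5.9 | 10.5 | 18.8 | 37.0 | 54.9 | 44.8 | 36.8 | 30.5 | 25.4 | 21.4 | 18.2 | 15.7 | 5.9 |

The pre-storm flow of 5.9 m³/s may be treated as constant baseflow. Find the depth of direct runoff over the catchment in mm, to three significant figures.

d ≈ 30.1 mm

Direct runoff: 0.0, 4.6, 12.9, 31.1, 49.0, 38.9, 30.9, 24.6, 19.5, 15.5, 12.3, 9.8, 0.0 m³/s; ΣQ_DR = 249.1 m³/s.
V = ΣQ_DR · Δt = 249.1 × 1800 s = 4.484 × 10^5 m³.
Over A = 14.9 km², depth = V / A = 30.1 mm.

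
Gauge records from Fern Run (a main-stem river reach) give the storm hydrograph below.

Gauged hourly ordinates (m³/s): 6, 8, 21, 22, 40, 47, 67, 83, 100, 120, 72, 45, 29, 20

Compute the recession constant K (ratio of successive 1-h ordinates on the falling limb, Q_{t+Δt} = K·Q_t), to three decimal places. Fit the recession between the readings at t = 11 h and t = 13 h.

Using the recession-limb readings at t = 11 h and t = 13 h: Q falls from 45 to 20 m³/s over 2 intervals.
K = (Q₂/Q₁)^(1/2) = (20/45)^(1/2) = 0.667.

K ≈ 0.667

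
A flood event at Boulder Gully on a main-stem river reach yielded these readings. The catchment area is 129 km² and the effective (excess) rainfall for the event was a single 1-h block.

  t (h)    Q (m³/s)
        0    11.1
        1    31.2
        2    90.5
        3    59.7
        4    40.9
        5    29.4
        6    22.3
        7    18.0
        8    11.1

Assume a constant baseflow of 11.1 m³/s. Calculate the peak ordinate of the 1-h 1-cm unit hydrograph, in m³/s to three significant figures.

Direct runoff: 0.0, 20.1, 79.4, 48.6, 29.8, 18.3, 11.2, 6.9, 0.0 m³/s; ΣQ_DR = 214.3 m³/s, peak = 79.4 m³/s.
Runoff depth d = ΣQ_DR·Δt / A = 214.3 × 3600 / (129 km²) = 5.980 mm.
The 1-cm UH is the DRH scaled by (10 mm)/d, so U_p = 79.4 × 10/5.980 = 133 m³/s.

U_p ≈ 133 m³/s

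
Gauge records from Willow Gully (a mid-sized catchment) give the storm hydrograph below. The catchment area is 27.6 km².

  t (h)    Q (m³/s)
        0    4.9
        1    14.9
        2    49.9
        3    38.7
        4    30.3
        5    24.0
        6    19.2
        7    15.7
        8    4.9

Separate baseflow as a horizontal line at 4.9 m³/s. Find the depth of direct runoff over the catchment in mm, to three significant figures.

d ≈ 20.7 mm

Direct runoff: 0.0, 10.0, 45.0, 33.8, 25.4, 19.1, 14.3, 10.8, 0.0 m³/s; ΣQ_DR = 158.4 m³/s.
V = ΣQ_DR · Δt = 158.4 × 3600 s = 5.702 × 10^5 m³.
Over A = 27.6 km², depth = V / A = 20.7 mm.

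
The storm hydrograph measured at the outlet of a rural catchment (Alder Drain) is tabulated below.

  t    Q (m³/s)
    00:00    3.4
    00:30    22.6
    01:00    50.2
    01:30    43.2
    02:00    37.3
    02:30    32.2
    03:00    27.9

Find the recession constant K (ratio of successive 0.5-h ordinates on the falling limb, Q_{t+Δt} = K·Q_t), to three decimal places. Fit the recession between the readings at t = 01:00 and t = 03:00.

Using the recession-limb readings at t = 01:00 and t = 03:00: Q falls from 50.2 to 27.9 m³/s over 4 intervals.
K = (Q₂/Q₁)^(1/4) = (27.9/50.2)^(1/4) = 0.863.

K ≈ 0.863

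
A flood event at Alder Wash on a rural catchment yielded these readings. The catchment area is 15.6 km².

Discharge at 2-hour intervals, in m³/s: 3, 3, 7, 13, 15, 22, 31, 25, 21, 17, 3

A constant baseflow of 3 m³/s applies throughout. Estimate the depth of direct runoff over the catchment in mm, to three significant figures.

d ≈ 58.6 mm

Direct runoff: 0.0, 0.0, 4.0, 10.0, 12.0, 19.0, 28.0, 22.0, 18.0, 14.0, 0.0 m³/s; ΣQ_DR = 127.0 m³/s.
V = ΣQ_DR · Δt = 127.0 × 7200 s = 9.144 × 10^5 m³.
Over A = 15.6 km², depth = V / A = 58.6 mm.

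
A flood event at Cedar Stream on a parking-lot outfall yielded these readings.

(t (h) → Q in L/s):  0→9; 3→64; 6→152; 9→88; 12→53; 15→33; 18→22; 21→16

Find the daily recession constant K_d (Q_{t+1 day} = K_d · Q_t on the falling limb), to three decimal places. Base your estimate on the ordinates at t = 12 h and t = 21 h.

K_d ≈ 0.041

Between t = 12 h and t = 21 h the flow falls from 53 to 16 L/s over 3×3 h = 9 h.
Per-interval ratio K = (16/53)^(1/3) = 0.6708; K_d = K^(24/3) = 0.041.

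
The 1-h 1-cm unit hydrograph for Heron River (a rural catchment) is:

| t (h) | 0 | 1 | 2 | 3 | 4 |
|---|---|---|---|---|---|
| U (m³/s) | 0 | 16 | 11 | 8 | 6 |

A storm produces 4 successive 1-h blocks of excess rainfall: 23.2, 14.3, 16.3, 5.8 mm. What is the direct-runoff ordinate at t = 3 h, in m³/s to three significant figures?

Q ≈ 60.4 m³/s

By discrete convolution, Q_j = Σ (P_i / 10 mm) · U_{j−i}.
At t = 3 h (j=3): Q = (23.2/10)·8 + (14.3/10)·11 + (16.3/10)·16 + (5.8/10)·0 = 60.4 m³/s.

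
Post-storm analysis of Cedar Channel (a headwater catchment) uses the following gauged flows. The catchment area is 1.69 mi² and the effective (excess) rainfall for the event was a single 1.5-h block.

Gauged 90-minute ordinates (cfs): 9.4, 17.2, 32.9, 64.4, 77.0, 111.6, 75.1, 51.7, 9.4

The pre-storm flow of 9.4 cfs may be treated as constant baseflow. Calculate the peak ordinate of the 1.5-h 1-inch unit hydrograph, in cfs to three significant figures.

Direct runoff: 0.0, 7.8, 23.5, 55.0, 67.6, 102.2, 65.7, 42.3, 0.0 cfs; ΣQ_DR = 364.1 cfs, peak = 102.2 cfs.
Runoff depth d = ΣQ_DR·Δt / A = 364.1 × 5400 / (1.69 mi²) = 0.5008 in.
The 1-inch UH is the DRH scaled by (1 in)/d, so U_p = 102.2 × 1/0.5008 = 204 cfs.

U_p ≈ 204 cfs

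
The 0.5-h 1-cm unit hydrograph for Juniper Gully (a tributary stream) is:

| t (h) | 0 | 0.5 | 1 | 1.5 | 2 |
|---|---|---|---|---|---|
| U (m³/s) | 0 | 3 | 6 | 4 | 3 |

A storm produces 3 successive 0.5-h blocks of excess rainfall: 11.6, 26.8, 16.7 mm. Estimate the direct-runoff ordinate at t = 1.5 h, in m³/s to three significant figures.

By discrete convolution, Q_j = Σ (P_i / 10 mm) · U_{j−i}.
At t = 1.5 h (j=3): Q = (11.6/10)·4 + (26.8/10)·6 + (16.7/10)·3 = 25.7 m³/s.

Q ≈ 25.7 m³/s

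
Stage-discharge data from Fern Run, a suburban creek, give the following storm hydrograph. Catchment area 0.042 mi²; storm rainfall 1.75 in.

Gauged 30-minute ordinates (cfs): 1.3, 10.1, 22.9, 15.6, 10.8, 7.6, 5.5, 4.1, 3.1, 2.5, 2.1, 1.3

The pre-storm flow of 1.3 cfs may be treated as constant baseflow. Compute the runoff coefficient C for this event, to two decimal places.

ΣQ_DR = 71.30 cfs; V = ΣQ_DR·Δt = 1.283 × 10^5 ft³.
Runoff depth d = V / A = 1.315 in.
C = d / P = 1.315 / 1.75 = 0.75.

C ≈ 0.75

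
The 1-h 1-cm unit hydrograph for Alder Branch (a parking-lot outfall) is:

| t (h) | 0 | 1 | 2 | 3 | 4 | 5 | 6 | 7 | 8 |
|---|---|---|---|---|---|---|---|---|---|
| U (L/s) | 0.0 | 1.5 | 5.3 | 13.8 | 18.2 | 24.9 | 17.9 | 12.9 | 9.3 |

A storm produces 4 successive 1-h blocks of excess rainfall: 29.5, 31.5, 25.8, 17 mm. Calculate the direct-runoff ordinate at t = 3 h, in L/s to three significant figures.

By discrete convolution, Q_j = Σ (P_i / 10 mm) · U_{j−i}.
At t = 3 h (j=3): Q = (29.5/10)·13.8 + (31.5/10)·5.3 + (25.8/10)·1.5 + (17/10)·0.0 = 61.3 L/s.

Q ≈ 61.3 L/s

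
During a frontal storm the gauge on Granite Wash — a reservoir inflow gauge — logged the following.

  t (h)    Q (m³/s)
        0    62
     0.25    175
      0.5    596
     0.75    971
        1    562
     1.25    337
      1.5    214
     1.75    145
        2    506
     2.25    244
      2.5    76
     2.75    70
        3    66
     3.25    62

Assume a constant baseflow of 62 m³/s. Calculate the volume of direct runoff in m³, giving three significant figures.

V ≈ 2.90 × 10^6 m³

Direct-runoff ordinates (Q − Q_b): 0.0, 113.0, 534.0, 909.0, 500.0, 275.0, 152.0, 83.0, 444.0, 182.0, 14.0, 8.0, 4.0, 0.0 m³/s.
ΣQ_DR = 3218 m³/s.
With Δt = 0.25 h = 900 s, V = ΣQ_DR · Δt = 3218 × 900 = 2.90 × 10^6 m³.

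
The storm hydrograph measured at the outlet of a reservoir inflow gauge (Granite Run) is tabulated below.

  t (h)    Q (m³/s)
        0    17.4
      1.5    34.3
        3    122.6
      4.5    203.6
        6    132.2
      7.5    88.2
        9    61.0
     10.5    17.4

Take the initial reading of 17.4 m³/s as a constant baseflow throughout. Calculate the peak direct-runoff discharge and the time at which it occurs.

Q_p = 186.2 m³/s at t = 4.5 h

Subtracting baseflow gives direct-runoff ordinates: 0.0, 16.9, 105.2, 186.2, 114.8, 70.8, 43.6, 0.0 m³/s.
The maximum is 186.2 m³/s, occurring at the reading for t = 4.5 h.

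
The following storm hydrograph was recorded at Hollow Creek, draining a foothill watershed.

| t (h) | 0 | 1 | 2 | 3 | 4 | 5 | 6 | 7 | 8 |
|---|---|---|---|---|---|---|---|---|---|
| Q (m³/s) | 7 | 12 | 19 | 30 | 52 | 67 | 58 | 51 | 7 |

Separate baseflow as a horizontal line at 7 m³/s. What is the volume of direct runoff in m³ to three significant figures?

V ≈ 8.64 × 10^5 m³

Direct-runoff ordinates (Q − Q_b): 0.0, 5.0, 12.0, 23.0, 45.0, 60.0, 51.0, 44.0, 0.0 m³/s.
ΣQ_DR = 240.0 m³/s.
With Δt = 1 h = 3600 s, V = ΣQ_DR · Δt = 240.0 × 3600 = 8.64 × 10^5 m³.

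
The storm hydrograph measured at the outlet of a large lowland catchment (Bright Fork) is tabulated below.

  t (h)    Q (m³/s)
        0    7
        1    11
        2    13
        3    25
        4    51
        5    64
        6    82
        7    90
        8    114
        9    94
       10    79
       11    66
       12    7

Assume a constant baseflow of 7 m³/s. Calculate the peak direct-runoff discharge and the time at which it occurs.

Q_p = 107.0 m³/s at t = 8 h

Subtracting baseflow gives direct-runoff ordinates: 0.0, 4.0, 6.0, 18.0, 44.0, 57.0, 75.0, 83.0, 107.0, 87.0, 72.0, 59.0, 0.0 m³/s.
The maximum is 107.0 m³/s, occurring at the reading for t = 8 h.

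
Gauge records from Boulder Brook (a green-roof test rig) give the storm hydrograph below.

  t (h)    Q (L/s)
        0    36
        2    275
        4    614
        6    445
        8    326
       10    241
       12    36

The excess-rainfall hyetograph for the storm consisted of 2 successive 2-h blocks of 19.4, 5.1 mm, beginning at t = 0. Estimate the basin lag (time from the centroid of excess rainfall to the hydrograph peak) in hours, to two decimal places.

t_L ≈ 2.58 h

Centroid of excess rainfall: t_c = Σ P_i·t̄_i / ΣP_i = 1.4163 h (block centres at 1, 3 h).
Hydrograph peak occurs at t = 4 h, so basin lag t_L = 4 − 1.4163 = 2.58 h.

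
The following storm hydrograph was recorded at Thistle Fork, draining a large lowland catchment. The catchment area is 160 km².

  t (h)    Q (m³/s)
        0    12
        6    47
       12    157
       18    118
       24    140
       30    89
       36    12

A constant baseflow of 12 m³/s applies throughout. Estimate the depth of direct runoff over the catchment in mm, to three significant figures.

Direct runoff: 0.0, 35.0, 145.0, 106.0, 128.0, 77.0, 0.0 m³/s; ΣQ_DR = 491.0 m³/s.
V = ΣQ_DR · Δt = 491.0 × 21600 s = 1.061 × 10^7 m³.
Over A = 160 km², depth = V / A = 66.3 mm.

d ≈ 66.3 mm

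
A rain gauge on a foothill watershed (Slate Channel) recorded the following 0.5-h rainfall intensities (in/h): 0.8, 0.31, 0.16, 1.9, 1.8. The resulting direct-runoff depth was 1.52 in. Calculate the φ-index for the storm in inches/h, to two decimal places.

Only the 3 blocks with intensity above φ contribute runoff: 0.8, 1.9, 1.8 in/h.
Σ(I−φ)·Δt = d  ⇒  (0.8+1.9+1.8 − 3φ)·0.5 = 1.52
φ = (4.500 − 1.52/0.5) / 3 = 0.49 in/h.

φ ≈ 0.49 in/h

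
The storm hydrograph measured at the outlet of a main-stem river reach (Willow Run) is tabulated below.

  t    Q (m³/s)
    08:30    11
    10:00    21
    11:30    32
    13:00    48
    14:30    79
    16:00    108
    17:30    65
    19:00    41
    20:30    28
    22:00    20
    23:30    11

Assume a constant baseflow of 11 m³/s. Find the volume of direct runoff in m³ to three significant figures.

V ≈ 1.85 × 10^6 m³

Direct-runoff ordinates (Q − Q_b): 0.0, 10.0, 21.0, 37.0, 68.0, 97.0, 54.0, 30.0, 17.0, 9.0, 0.0 m³/s.
ΣQ_DR = 343.0 m³/s.
With Δt = 1.5 h = 5400 s, V = ΣQ_DR · Δt = 343.0 × 5400 = 1.85 × 10^6 m³.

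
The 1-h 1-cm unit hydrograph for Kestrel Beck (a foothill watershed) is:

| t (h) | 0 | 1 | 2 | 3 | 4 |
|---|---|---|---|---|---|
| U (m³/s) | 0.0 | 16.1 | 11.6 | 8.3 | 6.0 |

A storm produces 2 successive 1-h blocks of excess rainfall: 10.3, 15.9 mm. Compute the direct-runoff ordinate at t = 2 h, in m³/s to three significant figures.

Q ≈ 37.5 m³/s

By discrete convolution, Q_j = Σ (P_i / 10 mm) · U_{j−i}.
At t = 2 h (j=2): Q = (10.3/10)·11.6 + (15.9/10)·16.1 = 37.5 m³/s.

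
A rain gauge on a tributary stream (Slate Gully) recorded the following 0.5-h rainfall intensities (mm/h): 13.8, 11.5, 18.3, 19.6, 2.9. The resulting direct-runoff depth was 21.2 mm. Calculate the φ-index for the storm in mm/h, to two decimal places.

φ ≈ 5.20 mm/h

Only the 4 blocks with intensity above φ contribute runoff: 13.8, 11.5, 18.3, 19.6 mm/h.
Σ(I−φ)·Δt = d  ⇒  (13.8+11.5+18.3+19.6 − 4φ)·0.5 = 21.2
φ = (63.20 − 21.2/0.5) / 4 = 5.20 mm/h.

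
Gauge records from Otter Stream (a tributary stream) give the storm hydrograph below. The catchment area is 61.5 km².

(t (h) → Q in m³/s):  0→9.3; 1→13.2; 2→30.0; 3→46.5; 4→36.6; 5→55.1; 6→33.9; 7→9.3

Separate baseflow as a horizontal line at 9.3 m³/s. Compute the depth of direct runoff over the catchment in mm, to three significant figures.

d ≈ 9.34 mm

Direct runoff: 0.0, 3.9, 20.7, 37.2, 27.3, 45.8, 24.6, 0.0 m³/s; ΣQ_DR = 159.5 m³/s.
V = ΣQ_DR · Δt = 159.5 × 3600 s = 5.742 × 10^5 m³.
Over A = 61.5 km², depth = V / A = 9.34 mm.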